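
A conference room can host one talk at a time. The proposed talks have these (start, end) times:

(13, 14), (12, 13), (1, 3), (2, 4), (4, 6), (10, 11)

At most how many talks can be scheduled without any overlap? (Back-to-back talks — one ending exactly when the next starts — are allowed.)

Sorted by end: (1,3)  (2,4)  (4,6)  (10,11)  (12,13)  (13,14)
take (1,3); take (4,6); take (10,11); take (12,13); take (13,14).
Selected 5 talks.

5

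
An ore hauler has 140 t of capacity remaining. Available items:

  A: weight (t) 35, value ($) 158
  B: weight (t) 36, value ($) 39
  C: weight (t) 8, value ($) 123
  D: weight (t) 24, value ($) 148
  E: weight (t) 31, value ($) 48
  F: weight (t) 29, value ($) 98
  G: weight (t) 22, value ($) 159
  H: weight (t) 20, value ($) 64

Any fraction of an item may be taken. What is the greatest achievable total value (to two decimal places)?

753.10

Sort by value per unit weight and fill in that order.
Ratios (sorted): C 15.38, G 7.23, D 6.17, A 4.51, F 3.38, H 3.20, E 1.55, B 1.08
take C (8 @ 123); take G (22 @ 159); take D (24 @ 148); take A (35 @ 158); take F (29 @ 98); take H (20 @ 64); take 2/31 of E → 3.10. Capacity used 140/140.
Total value = 753.10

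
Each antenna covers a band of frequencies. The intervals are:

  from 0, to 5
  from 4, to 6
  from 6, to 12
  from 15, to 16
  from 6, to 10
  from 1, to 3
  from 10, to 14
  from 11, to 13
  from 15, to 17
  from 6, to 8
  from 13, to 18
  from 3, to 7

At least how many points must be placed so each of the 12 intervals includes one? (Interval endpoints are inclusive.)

Process intervals by earliest right end; each time one isn't hit yet, stab at its right endpoint.
By right end: [1,3]  [0,5]  [4,6]  [3,7]  [6,8]  [6,10]  [6,12]  [11,13]  [10,14]  [15,16]  [15,17]  [13,18]
[1,3] uncovered → point at 3; [4,6] uncovered → point at 6; [11,13] uncovered → point at 13; [15,16] uncovered → point at 16.
Points: 3, 6, 13, 16 (4 total).

4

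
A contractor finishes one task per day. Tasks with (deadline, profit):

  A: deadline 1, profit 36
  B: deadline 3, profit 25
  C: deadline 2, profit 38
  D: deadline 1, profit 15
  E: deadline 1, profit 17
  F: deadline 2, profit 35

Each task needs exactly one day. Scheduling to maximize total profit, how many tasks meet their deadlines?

3

Sort by profit descending; place each in the latest free slot ≤ its deadline.
Profit order: C=38 A=36 F=35 B=25 E=17 D=15
Assign: C→slot 2, A→slot 1, F skipped, B→slot 3, E skipped, D skipped.
Slots: [1:A] [2:C] [3:B]
3 of 6 scheduled.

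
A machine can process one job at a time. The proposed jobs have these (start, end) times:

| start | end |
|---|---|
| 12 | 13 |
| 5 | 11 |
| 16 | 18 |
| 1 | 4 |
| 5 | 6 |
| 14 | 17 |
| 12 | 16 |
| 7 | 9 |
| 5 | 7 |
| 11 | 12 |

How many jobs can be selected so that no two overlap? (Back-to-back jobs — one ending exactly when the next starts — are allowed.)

6

Greedy by earliest finish: after sorting by end time, pick each interval compatible with the last pick.
By end time: (1,4), (5,6), (5,7), (7,9), (5,11), (11,12), (12,13), (12,16), (14,17), (16,18).
Pick (1,4); next start ≥ 4 → (5,6); next start ≥ 6 → (7,9); next start ≥ 9 → (11,12); next start ≥ 12 → (12,13); next start ≥ 13 → (14,17).
Selected 6 jobs.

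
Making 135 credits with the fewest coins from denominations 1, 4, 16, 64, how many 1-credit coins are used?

3

Greedy: take as many of the largest coin as possible, then repeat with the remainder.
135 = 2×64 + 1×4 + 3×1
Count of 1: 3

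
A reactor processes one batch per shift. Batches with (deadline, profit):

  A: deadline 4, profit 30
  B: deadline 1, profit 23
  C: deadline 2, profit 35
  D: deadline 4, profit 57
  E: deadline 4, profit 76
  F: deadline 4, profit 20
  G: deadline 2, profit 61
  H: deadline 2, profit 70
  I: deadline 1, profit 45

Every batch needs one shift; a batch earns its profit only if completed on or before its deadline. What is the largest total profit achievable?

264

Sort by profit descending; place each in the latest free slot ≤ its deadline.
Profit order: E=76 H=70 G=61 D=57 I=45 C=35 A=30 B=23 F=20
Assign: E→slot 4, H→slot 2, G→slot 1, D→slot 3, I skipped, C skipped, A skipped, B skipped, F skipped.
Slots: [1:G] [2:H] [3:D] [4:E]
Profit = 61 + 70 + 57 + 76 = 264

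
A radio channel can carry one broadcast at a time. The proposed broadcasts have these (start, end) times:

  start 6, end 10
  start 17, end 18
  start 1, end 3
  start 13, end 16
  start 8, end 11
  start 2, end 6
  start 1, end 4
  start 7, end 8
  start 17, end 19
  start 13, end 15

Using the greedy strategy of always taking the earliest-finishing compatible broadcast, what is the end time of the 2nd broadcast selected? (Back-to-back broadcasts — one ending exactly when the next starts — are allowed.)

Sorted by end: (1,3)  (1,4)  (2,6)  (7,8)  (6,10)  (8,11)  (13,15)  (13,16)  (17,18)  (17,19)
take (1,3); take (7,8); skip (6,10); take (8,11); take (13,15); skip (13,16); take (17,18); skip (17,19).
Selected: (1,3) (7,8) (8,11) (13,15) (17,18)

8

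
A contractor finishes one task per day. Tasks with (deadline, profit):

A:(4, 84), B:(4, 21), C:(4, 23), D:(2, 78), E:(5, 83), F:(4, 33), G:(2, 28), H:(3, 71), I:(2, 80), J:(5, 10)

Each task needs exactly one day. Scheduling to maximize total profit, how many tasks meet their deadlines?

Take jobs in profit order; each goes to the latest open slot no later than its deadline.
Profit order: A=84 E=83 I=80 D=78 H=71 F=33 G=28 C=23 B=21 J=10
Assign: A→slot 4, E→slot 5, I→slot 2, D→slot 1, H→slot 3, F skipped, G skipped, C skipped, B skipped, J skipped.
Slots: [1:D] [2:I] [3:H] [4:A] [5:E]
5 of 10 scheduled.

5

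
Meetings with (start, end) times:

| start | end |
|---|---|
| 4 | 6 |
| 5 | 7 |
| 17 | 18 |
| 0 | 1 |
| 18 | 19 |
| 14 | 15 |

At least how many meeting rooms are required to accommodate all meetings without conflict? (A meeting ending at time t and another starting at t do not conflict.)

starts: [0, 4, 5, 14, 17, 18]
ends:   [1, 6, 7, 15, 18, 19]
s0→1 e1→0 s4→1 s5→2  — peak 2.

2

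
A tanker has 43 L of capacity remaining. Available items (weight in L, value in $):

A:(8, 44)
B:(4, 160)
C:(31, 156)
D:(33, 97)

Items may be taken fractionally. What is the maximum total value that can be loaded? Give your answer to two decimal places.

360.00

Sort by value per unit weight and fill in that order.
Ratios (sorted): B 40.00, A 5.50, C 5.03, D 2.94
take B (4 @ 160); take A (8 @ 44); take C (31 @ 156). Capacity used 43/43.
Total value = 360.00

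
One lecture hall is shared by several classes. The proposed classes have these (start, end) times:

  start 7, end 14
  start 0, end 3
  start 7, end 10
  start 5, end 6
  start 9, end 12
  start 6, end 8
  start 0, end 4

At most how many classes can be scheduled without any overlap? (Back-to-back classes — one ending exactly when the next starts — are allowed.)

4

Greedy by earliest finish: after sorting by end time, pick each interval compatible with the last pick.
Sorted by end: (0,3)  (0,4)  (5,6)  (6,8)  (7,10)  (9,12)  (7,14)
take (0,3); take (5,6); take (6,8); take (9,12).
Selected 4 classes.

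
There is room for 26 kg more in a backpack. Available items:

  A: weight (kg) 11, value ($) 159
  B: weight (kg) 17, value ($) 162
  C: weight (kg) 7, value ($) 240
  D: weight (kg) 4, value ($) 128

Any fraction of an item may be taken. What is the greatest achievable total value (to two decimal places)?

565.12

Greedy by value/weight ratio, highest first.
Order: C (240/7=34.29) > D (128/4=32.00) > A (159/11=14.45) > B (162/17=9.53)
Fill: take C (7 @ 240) → take D (4 @ 128) → take A (11 @ 159) → take 4/17 of B → 38.12; 26/26 used.
Total value = 565.12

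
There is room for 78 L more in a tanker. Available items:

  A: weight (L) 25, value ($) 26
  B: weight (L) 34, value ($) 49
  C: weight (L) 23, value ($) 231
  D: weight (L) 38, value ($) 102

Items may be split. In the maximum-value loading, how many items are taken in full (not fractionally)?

Greedy by value/weight ratio, highest first.
Order: C (231/23=10.04) > D (102/38=2.68) > B (49/34=1.44) > A (26/25=1.04)
Fill: take C (23 @ 231) → take D (38 @ 102) → take 17/34 of B → 24.50; 78/78 used.
2 item(s) taken whole; one partial (take 17/34 of B).

2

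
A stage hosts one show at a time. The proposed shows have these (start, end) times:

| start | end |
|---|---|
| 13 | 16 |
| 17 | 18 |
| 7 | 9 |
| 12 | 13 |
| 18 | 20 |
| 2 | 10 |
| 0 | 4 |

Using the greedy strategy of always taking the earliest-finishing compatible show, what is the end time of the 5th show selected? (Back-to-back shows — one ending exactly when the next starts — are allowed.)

18

Sort by end time and greedily take each interval whose start is ≥ the last chosen end.
By end time: (0,4), (7,9), (2,10), (12,13), (13,16), (17,18), (18,20).
Pick (0,4); next start ≥ 4 → (7,9); next start ≥ 9 → (12,13); next start ≥ 13 → (13,16); next start ≥ 16 → (17,18); next start ≥ 18 → (18,20).
Selected: (0,4) (7,9) (12,13) (13,16) (17,18) (18,20)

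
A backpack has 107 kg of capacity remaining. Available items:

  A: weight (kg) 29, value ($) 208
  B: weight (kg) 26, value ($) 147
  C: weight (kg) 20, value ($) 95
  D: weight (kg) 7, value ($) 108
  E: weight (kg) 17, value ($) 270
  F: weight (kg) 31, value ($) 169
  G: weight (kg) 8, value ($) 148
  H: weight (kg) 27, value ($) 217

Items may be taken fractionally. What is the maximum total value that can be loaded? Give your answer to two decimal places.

Greedy by value/weight ratio, highest first.
Ratios (sorted): G 18.50, E 15.88, D 15.43, H 8.04, A 7.17, B 5.65, F 5.45, C 4.75
take G (8 @ 148); take E (17 @ 270); take D (7 @ 108); take H (27 @ 217); take A (29 @ 208); take 19/26 of B → 107.42. Capacity used 107/107.
Total value = 1058.42

1058.42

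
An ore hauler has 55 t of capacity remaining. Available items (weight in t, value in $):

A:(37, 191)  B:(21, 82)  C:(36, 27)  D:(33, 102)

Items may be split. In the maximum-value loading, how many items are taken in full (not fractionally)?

1

Ratios (sorted): A 5.16, B 3.90, D 3.09, C 0.75
take A (37 @ 191); take 18/21 of B → 70.29. Capacity used 55/55.
1 item(s) taken whole; one partial (take 18/21 of B).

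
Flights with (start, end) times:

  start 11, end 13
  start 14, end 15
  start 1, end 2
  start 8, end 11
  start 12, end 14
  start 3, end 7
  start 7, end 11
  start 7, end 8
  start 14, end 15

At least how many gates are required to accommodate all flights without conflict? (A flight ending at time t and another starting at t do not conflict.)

Events (time:±→running): 1:+→1 2:-→0 3:+→1 7:-→0 7:+→1 7:+→2 … peak 2.

2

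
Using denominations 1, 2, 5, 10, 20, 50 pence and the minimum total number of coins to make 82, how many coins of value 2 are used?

1

Use the largest denomination that fits, subtract, and repeat.
82 = 1×50 + 1×20 + 1×10 + 1×2
Count of 2: 1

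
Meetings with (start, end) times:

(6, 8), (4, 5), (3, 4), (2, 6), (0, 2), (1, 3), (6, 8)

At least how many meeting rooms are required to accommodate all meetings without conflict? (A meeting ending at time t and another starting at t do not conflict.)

The answer is the maximum number of intervals overlapping at any instant.
Events (time:±→running): 0:+→1 1:+→2 … peak 2.

2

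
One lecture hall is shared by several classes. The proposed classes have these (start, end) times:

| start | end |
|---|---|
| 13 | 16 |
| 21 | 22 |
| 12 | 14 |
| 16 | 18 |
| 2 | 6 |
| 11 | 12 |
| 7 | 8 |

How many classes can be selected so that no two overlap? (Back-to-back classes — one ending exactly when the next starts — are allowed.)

6

Order by finish time; keep every interval that doesn't clash with the previous kept one.
By end time: (2,6), (7,8), (11,12), (12,14), (13,16), (16,18), (21,22).
Pick (2,6); next start ≥ 6 → (7,8); next start ≥ 8 → (11,12); next start ≥ 12 → (12,14); next start ≥ 14 → (16,18); next start ≥ 18 → (21,22).
Selected 6 classes.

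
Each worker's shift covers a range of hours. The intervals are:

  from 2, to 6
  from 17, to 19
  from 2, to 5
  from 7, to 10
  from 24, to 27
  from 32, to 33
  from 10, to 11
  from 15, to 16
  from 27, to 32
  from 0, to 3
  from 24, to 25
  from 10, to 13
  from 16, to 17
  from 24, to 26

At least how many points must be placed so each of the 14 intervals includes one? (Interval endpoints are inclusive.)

6

Process intervals by earliest right end; each time one isn't hit yet, stab at its right endpoint.
By right end: [0,3]  [2,5]  [2,6]  [7,10]  [10,11]  [10,13]  [15,16]  [16,17]  [17,19]  [24,25]  [24,26]  [24,27]  [27,32]  [32,33]
[0,3] uncovered → point at 3; [7,10] uncovered → point at 10; [15,16] uncovered → point at 16; [17,19] uncovered → point at 19; [24,25] uncovered → point at 25; [27,32] uncovered → point at 32.
Points: 3, 10, 16, 19, 25, 32 (6 total).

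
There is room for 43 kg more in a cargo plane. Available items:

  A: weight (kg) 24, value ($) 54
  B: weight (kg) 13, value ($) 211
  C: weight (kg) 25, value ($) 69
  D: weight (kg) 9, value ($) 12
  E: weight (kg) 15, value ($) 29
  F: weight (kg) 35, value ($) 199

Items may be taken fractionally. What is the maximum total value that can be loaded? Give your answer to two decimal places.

Greedy by value/weight ratio, highest first.
Order: B (211/13=16.23) > F (199/35=5.69) > C (69/25=2.76) > A (54/24=2.25) > E (29/15=1.93) > D (12/9=1.33)
Fill: take B (13 @ 211) → take 30/35 of F → 170.57; 43/43 used.
Total value = 381.57

381.57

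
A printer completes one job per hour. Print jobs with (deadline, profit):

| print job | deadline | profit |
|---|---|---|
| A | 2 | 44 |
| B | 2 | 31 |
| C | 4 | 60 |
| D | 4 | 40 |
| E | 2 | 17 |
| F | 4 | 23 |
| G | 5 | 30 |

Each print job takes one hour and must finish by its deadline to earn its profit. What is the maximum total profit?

Sort by profit descending; place each in the latest free slot ≤ its deadline.
Profit order: C=60 A=44 D=40 B=31 G=30 F=23 E=17
Assign: C→slot 4, A→slot 2, D→slot 3, B→slot 1, G→slot 5, F skipped, E skipped.
Slots: [1:B] [2:A] [3:D] [4:C] [5:G]
Profit = 31 + 44 + 40 + 60 + 30 = 205

205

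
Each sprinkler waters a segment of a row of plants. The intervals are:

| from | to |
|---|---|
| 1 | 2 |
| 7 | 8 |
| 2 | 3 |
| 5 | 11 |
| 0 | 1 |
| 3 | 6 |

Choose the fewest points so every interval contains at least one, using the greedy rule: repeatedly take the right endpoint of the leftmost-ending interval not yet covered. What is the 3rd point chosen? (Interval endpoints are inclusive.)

8

Process intervals by earliest right end; each time one isn't hit yet, stab at its right endpoint.
By right end: [0,1]  [1,2]  [2,3]  [3,6]  [7,8]  [5,11]
[0,1] uncovered → point at 1; [2,3] uncovered → point at 3; [7,8] uncovered → point at 8.
Points: 1, 3, 8 (3 total).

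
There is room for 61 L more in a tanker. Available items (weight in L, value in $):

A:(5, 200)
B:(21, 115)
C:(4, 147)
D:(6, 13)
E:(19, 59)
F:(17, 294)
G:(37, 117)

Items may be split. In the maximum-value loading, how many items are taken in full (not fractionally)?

4

Sort by value per unit weight and fill in that order.
Ratios (sorted): A 40.00, C 36.75, F 17.29, B 5.48, G 3.16, E 3.11, D 2.17
take A (5 @ 200); take C (4 @ 147); take F (17 @ 294); take B (21 @ 115); take 14/37 of G → 44.27. Capacity used 61/61.
4 item(s) taken whole; one partial (take 14/37 of G).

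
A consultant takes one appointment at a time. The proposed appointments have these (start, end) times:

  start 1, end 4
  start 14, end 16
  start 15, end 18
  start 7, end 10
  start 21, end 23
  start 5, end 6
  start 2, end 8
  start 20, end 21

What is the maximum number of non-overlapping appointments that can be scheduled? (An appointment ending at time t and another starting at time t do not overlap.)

By end time: (1,4), (5,6), (2,8), (7,10), (14,16), (15,18), (20,21), (21,23).
Pick (1,4); next start ≥ 4 → (5,6); next start ≥ 6 → (7,10); next start ≥ 10 → (14,16); next start ≥ 16 → (20,21); next start ≥ 21 → (21,23).
Selected 6 appointments.

6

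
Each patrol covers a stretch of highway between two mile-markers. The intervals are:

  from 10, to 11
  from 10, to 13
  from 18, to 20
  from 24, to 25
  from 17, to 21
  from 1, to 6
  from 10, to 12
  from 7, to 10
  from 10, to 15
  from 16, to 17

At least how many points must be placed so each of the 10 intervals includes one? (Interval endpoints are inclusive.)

5

Sort by right endpoint; whenever an interval is uncovered, place a point at its right end.
By right end: [1,6]  [7,10]  [10,11]  [10,12]  [10,13]  [10,15]  [16,17]  [18,20]  [17,21]  [24,25]
[1,6] uncovered → point at 6; [7,10] uncovered → point at 10; [16,17] uncovered → point at 17; [18,20] uncovered → point at 20; [24,25] uncovered → point at 25.
Points: 6, 10, 17, 20, 25 (5 total).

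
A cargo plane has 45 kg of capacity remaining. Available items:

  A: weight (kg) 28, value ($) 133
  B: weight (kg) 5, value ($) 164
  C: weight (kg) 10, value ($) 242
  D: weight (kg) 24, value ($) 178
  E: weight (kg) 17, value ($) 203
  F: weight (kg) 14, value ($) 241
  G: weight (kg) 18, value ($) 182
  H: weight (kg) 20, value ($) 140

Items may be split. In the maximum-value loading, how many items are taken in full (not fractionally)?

Sort by value per unit weight and fill in that order.
Order: B (164/5=32.80) > C (242/10=24.20) > F (241/14=17.21) > E (203/17=11.94) > G (182/18=10.11) > D (178/24=7.42) > H (140/20=7.00) > A (133/28=4.75)
Fill: take B (5 @ 164) → take C (10 @ 242) → take F (14 @ 241) → take 16/17 of E → 191.06; 45/45 used.
3 item(s) taken whole; one partial (take 16/17 of E).

3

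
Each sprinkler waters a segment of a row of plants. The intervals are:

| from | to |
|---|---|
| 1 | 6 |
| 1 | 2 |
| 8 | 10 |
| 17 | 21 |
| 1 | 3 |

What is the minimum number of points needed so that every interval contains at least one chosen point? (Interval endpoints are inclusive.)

3

Sort by right endpoint; whenever an interval is uncovered, place a point at its right end.
By right end: [1,2]  [1,3]  [1,6]  [8,10]  [17,21]
[1,2] uncovered → point at 2; [8,10] uncovered → point at 10; [17,21] uncovered → point at 21.
Points: 2, 10, 21 (3 total).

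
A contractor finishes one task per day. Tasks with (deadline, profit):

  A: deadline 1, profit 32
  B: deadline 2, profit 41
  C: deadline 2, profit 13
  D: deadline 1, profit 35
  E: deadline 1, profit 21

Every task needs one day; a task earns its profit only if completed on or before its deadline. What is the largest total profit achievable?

Profit order: B=41 D=35 A=32 E=21 C=13
Assign: B→slot 2, D→slot 1, A skipped, E skipped, C skipped.
Slots: [1:D] [2:B]
Profit = 35 + 41 = 76

76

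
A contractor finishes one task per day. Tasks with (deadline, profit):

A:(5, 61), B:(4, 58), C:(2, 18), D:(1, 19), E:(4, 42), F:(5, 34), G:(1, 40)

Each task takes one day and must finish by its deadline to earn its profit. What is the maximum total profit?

235

By profit: A(d5,61), B(d4,58), E(d4,42), G(d1,40), F(d5,34), D(d1,19), C(d2,18)
A→slot 5; B→slot 4; E→slot 3; G→slot 1; F→slot 2; D skipped; C skipped.
Profit = 40 + 34 + 42 + 58 + 61 = 235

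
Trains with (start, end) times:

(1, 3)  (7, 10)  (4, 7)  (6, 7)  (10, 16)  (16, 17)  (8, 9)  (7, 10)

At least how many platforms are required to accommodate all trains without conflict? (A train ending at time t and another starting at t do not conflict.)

3

Events (time:±→running): 1:+→1 3:-→0 4:+→1 6:+→2 7:-→1 7:-→0 7:+→1 7:+→2 8:+→3 … peak 3.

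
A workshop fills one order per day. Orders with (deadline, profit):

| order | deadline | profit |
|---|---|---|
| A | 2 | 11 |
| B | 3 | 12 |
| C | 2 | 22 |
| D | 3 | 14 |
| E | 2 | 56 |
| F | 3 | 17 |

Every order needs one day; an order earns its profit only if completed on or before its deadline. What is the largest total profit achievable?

95

Sort by profit descending; place each in the latest free slot ≤ its deadline.
By profit: E(d2,56), C(d2,22), F(d3,17), D(d3,14), B(d3,12), A(d2,11)
E→slot 2; C→slot 1; F→slot 3; D skipped; B skipped; A skipped.
Profit = 22 + 56 + 17 = 95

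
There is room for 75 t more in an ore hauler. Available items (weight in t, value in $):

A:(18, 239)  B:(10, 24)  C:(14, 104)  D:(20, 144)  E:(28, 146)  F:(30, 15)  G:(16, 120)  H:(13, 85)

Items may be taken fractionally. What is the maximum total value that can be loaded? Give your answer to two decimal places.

652.77

Order: A (239/18=13.28) > G (120/16=7.50) > C (104/14=7.43) > D (144/20=7.20) > H (85/13=6.54) > E (146/28=5.21) > B (24/10=2.40) > F (15/30=0.50)
Fill: take A (18 @ 239) → take G (16 @ 120) → take C (14 @ 104) → take D (20 @ 144) → take 7/13 of H → 45.77; 75/75 used.
Total value = 652.77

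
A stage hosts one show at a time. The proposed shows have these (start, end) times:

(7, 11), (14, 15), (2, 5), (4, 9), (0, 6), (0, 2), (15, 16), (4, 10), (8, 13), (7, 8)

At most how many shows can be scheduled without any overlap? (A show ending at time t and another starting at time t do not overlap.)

Sorted by end: (0,2)  (2,5)  (0,6)  (7,8)  (4,9)  (4,10)  (7,11)  (8,13)  (14,15)  (15,16)
take (0,2); take (2,5); take (7,8); take (8,13); take (14,15); take (15,16).
Selected 6 shows.

6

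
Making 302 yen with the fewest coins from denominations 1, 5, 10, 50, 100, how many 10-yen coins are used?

302 = 3×100 + 2×1
Count of 10: 0

0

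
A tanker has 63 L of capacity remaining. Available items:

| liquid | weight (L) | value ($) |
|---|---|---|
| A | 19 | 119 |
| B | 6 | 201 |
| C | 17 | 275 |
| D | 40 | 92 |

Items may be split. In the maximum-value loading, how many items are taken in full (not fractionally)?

3

Order: B (201/6=33.50) > C (275/17=16.18) > A (119/19=6.26) > D (92/40=2.30)
Fill: take B (6 @ 201) → take C (17 @ 275) → take A (19 @ 119) → take 21/40 of D → 48.30; 63/63 used.
3 item(s) taken whole; one partial (take 21/40 of D).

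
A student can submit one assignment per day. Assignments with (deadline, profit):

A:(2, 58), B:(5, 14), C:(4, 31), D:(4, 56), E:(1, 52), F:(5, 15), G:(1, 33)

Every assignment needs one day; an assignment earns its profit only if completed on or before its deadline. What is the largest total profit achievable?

Take jobs in profit order; each goes to the latest open slot no later than its deadline.
By profit: A(d2,58), D(d4,56), E(d1,52), G(d1,33), C(d4,31), F(d5,15), B(d5,14)
A→slot 2; D→slot 4; E→slot 1; G skipped; C→slot 3; F→slot 5; B skipped.
Profit = 52 + 58 + 31 + 56 + 15 = 212

212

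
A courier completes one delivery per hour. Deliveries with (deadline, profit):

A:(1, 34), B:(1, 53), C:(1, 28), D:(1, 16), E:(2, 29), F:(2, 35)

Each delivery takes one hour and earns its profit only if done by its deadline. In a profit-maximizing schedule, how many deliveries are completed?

2

By profit: B(d1,53), F(d2,35), A(d1,34), E(d2,29), C(d1,28), D(d1,16)
B→slot 1; F→slot 2; A skipped; E skipped; C skipped; D skipped.
2 of 6 scheduled.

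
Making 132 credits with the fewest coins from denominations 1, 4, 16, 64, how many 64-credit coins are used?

2

132 = 2×64 + 1×4
Count of 64: 2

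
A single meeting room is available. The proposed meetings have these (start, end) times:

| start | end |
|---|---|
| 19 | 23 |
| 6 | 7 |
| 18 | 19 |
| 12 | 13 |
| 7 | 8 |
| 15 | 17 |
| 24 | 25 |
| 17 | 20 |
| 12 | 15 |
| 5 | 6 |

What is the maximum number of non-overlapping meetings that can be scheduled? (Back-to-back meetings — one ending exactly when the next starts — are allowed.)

Sorted by end: (5,6)  (6,7)  (7,8)  (12,13)  (12,15)  (15,17)  (18,19)  (17,20)  (19,23)  (24,25)
take (5,6); take (6,7); take (7,8); take (12,13); skip (12,15); take (15,17); take (18,19); skip (17,20); take (19,23); take (24,25).
Selected 8 meetings.

8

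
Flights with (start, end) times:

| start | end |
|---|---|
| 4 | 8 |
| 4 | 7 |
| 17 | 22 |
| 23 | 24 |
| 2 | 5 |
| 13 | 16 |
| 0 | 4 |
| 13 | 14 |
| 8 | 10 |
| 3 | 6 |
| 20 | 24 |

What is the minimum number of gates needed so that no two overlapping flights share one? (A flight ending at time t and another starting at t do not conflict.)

Count concurrent intervals with a sweep; the peak is the room count.
Events (time:±→running): 0:+→1 2:+→2 3:+→3 4:-→2 4:+→3 4:+→4 … peak 4.

4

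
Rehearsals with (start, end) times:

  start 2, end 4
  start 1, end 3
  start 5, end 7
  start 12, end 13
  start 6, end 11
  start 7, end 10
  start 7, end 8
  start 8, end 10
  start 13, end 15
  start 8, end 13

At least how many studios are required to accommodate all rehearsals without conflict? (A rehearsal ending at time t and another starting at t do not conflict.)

The answer is the maximum number of intervals overlapping at any instant.
starts: [1, 2, 5, 6, 7, 7, 8, 8, 12, 13]
ends:   [3, 4, 7, 8, 10, 10, 11, 13, 13, 15]
s1→1 s2→2 e3→1 e4→0 s5→1 s6→2 e7→1 s7→2 s7→3 e8→2 s8→3 s8→4  — peak 4.

4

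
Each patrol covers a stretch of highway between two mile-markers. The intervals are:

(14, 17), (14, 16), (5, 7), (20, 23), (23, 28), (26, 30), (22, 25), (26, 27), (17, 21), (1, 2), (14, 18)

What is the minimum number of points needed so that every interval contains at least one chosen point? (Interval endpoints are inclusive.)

By right end: [1,2]  [5,7]  [14,16]  [14,17]  [14,18]  [17,21]  [20,23]  [22,25]  [26,27]  [23,28]  [26,30]
[1,2] uncovered → point at 2; [5,7] uncovered → point at 7; [14,16] uncovered → point at 16; [17,21] uncovered → point at 21; [22,25] uncovered → point at 25; [26,27] uncovered → point at 27.
Points: 2, 7, 16, 21, 25, 27 (6 total).

6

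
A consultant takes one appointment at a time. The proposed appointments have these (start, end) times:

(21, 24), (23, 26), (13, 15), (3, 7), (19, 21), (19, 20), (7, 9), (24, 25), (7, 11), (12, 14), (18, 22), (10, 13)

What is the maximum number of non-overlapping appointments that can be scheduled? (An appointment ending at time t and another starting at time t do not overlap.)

7

Sort by end time and greedily take each interval whose start is ≥ the last chosen end.
By end time: (3,7), (7,9), (7,11), (10,13), (12,14), (13,15), (19,20), (19,21), (18,22), (21,24), (24,25), (23,26).
Pick (3,7); next start ≥ 7 → (7,9); next start ≥ 9 → (10,13); next start ≥ 13 → (13,15); next start ≥ 15 → (19,20); next start ≥ 20 → (21,24); next start ≥ 24 → (24,25).
Selected 7 appointments.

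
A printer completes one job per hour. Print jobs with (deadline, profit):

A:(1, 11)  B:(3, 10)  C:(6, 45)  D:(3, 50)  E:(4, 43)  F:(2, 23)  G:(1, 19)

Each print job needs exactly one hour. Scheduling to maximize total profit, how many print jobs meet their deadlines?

5

Profit order: D=50 C=45 E=43 F=23 G=19 A=11 B=10
Assign: D→slot 3, C→slot 6, E→slot 4, F→slot 2, G→slot 1, A skipped, B skipped.
Slots: [1:G] [2:F] [3:D] [4:E] [6:C]
5 of 7 scheduled.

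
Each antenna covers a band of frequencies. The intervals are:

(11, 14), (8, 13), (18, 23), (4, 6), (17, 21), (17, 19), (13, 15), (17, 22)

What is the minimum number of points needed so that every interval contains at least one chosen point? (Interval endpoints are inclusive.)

3

Sort by right endpoint; whenever an interval is uncovered, place a point at its right end.
Sorted: [4,6] [8,13] [11,14] [13,15] [17,19] [17,21] [17,22] [18,23]
{[4,6]} hit by 6; {[8,13],[11,14],[13,15]} hit by 13; {[17,19],[17,21],[17,22],[18,23]} hit by 19.
Points: 6, 13, 19 (3 total).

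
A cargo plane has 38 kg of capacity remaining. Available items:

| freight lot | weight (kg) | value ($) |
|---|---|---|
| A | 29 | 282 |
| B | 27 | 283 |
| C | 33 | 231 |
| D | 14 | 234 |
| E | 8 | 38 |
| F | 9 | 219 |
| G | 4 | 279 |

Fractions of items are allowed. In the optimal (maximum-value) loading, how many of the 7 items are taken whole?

Sort by value per unit weight and fill in that order.
Order: G (279/4=69.75) > F (219/9=24.33) > D (234/14=16.71) > B (283/27=10.48) > A (282/29=9.72) > C (231/33=7.00) > E (38/8=4.75)
Fill: take G (4 @ 279) → take F (9 @ 219) → take D (14 @ 234) → take 11/27 of B → 115.30; 38/38 used.
3 item(s) taken whole; one partial (take 11/27 of B).

3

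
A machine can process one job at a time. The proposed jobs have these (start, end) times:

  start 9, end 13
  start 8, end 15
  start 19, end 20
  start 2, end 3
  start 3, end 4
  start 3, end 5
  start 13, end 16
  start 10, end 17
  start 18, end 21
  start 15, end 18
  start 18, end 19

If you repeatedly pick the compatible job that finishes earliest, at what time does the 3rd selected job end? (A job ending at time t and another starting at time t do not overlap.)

By end time: (2,3), (3,4), (3,5), (9,13), (8,15), (13,16), (10,17), (15,18), (18,19), (19,20), (18,21).
Pick (2,3); next start ≥ 3 → (3,4); next start ≥ 4 → (9,13); next start ≥ 13 → (13,16); next start ≥ 16 → (18,19); next start ≥ 19 → (19,20).
Selected: (2,3) (3,4) (9,13) (13,16) (18,19) (19,20)

13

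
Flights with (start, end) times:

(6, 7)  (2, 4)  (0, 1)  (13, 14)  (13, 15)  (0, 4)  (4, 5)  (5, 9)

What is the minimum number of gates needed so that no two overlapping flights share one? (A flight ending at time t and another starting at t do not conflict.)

2

Events (time:±→running): 0:+→1 0:+→2 … peak 2.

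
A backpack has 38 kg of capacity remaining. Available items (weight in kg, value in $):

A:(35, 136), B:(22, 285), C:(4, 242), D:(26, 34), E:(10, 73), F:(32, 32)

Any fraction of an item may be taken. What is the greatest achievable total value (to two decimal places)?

607.77

Ratios (sorted): C 60.50, B 12.95, E 7.30, A 3.89, D 1.31, F 1.00
take C (4 @ 242); take B (22 @ 285); take E (10 @ 73); take 2/35 of A → 7.77. Capacity used 38/38.
Total value = 607.77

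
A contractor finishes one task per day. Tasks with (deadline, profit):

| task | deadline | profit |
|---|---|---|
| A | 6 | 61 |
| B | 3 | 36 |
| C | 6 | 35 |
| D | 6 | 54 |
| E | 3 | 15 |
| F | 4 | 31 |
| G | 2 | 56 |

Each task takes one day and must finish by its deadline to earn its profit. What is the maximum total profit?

273

Sort by profit descending; place each in the latest free slot ≤ its deadline.
Profit order: A=61 G=56 D=54 B=36 C=35 F=31 E=15
Assign: A→slot 6, G→slot 2, D→slot 5, B→slot 3, C→slot 4, F→slot 1, E skipped.
Slots: [1:F] [2:G] [3:B] [4:C] [5:D] [6:A]
Profit = 31 + 56 + 36 + 35 + 54 + 61 = 273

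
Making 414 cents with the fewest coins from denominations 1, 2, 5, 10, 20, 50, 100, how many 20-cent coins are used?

Use the largest denomination that fits, subtract, and repeat.
414 − 4×100→14 − 1×10→4 − 2×2→0
Count of 20: 0

0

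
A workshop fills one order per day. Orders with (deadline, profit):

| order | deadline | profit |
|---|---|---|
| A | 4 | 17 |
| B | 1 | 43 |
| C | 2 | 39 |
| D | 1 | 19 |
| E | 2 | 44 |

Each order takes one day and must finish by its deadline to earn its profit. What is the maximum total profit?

104

Take jobs in profit order; each goes to the latest open slot no later than its deadline.
Profit order: E=44 B=43 C=39 D=19 A=17
Assign: E→slot 2, B→slot 1, C skipped, D skipped, A→slot 4.
Slots: [1:B] [2:E] [4:A]
Profit = 43 + 44 + 17 = 104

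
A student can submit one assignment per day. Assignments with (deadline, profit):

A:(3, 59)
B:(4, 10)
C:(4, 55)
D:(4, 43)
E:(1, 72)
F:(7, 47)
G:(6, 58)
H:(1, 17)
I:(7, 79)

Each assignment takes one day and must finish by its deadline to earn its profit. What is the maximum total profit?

Sort by profit descending; place each in the latest free slot ≤ its deadline.
By profit: I(d7,79), E(d1,72), A(d3,59), G(d6,58), C(d4,55), F(d7,47), D(d4,43), H(d1,17), B(d4,10)
I→slot 7; E→slot 1; A→slot 3; G→slot 6; C→slot 4; F→slot 5; D→slot 2; H skipped; B skipped.
Profit = 72 + 43 + 59 + 55 + 47 + 58 + 79 = 413

413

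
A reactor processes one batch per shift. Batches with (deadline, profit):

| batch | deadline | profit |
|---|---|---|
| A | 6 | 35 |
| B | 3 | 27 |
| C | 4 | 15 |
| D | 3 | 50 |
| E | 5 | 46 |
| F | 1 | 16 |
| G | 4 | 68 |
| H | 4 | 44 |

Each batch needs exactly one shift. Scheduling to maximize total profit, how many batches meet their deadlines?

Take jobs in profit order; each goes to the latest open slot no later than its deadline.
Profit order: G=68 D=50 E=46 H=44 A=35 B=27 F=16 C=15
Assign: G→slot 4, D→slot 3, E→slot 5, H→slot 2, A→slot 6, B→slot 1, F skipped, C skipped.
Slots: [1:B] [2:H] [3:D] [4:G] [5:E] [6:A]
6 of 8 scheduled.

6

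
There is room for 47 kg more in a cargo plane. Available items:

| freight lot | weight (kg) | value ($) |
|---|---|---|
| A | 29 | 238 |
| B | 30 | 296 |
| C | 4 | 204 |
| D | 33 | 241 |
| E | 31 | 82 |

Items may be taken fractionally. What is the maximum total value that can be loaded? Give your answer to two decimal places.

606.69

Order: C (204/4=51.00) > B (296/30=9.87) > A (238/29=8.21) > D (241/33=7.30) > E (82/31=2.65)
Fill: take C (4 @ 204) → take B (30 @ 296) → take 13/29 of A → 106.69; 47/47 used.
Total value = 606.69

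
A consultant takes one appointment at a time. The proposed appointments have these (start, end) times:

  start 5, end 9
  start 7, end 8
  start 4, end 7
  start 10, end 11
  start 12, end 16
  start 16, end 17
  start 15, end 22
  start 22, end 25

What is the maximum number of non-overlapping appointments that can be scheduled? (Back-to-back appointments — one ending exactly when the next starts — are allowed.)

6

Sorted by end: (4,7)  (7,8)  (5,9)  (10,11)  (12,16)  (16,17)  (15,22)  (22,25)
take (4,7); take (7,8); take (10,11); take (12,16); take (16,17); skip (15,22); take (22,25).
Selected 6 appointments.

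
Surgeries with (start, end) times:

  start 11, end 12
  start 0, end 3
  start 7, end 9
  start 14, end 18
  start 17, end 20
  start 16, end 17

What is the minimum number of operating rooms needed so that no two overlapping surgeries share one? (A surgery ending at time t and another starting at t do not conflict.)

starts: [0, 7, 11, 14, 16, 17]
ends:   [3, 9, 12, 17, 18, 20]
s0→1 e3→0 s7→1 e9→0 s11→1 e12→0 s14→1 s16→2  — peak 2.

2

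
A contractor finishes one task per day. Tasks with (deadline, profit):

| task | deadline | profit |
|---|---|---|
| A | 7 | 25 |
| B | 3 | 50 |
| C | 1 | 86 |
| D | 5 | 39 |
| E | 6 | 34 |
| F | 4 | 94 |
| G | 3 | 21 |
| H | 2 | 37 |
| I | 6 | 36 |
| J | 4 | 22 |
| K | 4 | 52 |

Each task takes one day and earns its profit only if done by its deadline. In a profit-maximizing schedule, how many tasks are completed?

7

Sort by profit descending; place each in the latest free slot ≤ its deadline.
By profit: F(d4,94), C(d1,86), K(d4,52), B(d3,50), D(d5,39), H(d2,37), I(d6,36), E(d6,34), A(d7,25), J(d4,22), G(d3,21)
F→slot 4; C→slot 1; K→slot 3; B→slot 2; D→slot 5; H skipped; I→slot 6; E skipped; A→slot 7; J skipped; G skipped.
7 of 11 scheduled.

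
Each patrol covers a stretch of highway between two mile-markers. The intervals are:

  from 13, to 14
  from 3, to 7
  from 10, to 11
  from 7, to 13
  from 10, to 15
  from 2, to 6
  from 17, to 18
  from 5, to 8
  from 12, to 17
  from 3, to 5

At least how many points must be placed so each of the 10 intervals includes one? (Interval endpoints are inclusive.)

Sorted: [3,5] [2,6] [3,7] [5,8] [10,11] [7,13] [13,14] [10,15] [12,17] [17,18]
{[3,5],[2,6],[3,7],[5,8]} hit by 5; {[10,11],[7,13]} hit by 11; {[13,14],[10,15],[12,17]} hit by 14; {[17,18]} hit by 18.
Points: 5, 11, 14, 18 (4 total).

4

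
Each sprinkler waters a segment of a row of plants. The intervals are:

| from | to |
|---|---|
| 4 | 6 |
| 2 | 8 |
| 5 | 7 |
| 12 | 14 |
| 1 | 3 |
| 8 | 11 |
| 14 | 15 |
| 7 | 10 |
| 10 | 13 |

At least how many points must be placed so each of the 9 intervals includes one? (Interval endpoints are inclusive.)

4

Sorted: [1,3] [4,6] [5,7] [2,8] [7,10] [8,11] [10,13] [12,14] [14,15]
{[1,3]} hit by 3; {[4,6],[5,7],[2,8]} hit by 6; {[7,10],[8,11],[10,13]} hit by 10; {[12,14],[14,15]} hit by 14.
Points: 3, 6, 10, 14 (4 total).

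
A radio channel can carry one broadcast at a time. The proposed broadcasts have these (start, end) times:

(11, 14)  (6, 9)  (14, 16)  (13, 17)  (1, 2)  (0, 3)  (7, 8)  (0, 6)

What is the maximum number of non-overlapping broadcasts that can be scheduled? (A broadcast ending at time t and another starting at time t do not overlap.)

4

By end time: (1,2), (0,3), (0,6), (7,8), (6,9), (11,14), (14,16), (13,17).
Pick (1,2); next start ≥ 2 → (7,8); next start ≥ 8 → (11,14); next start ≥ 14 → (14,16).
Selected 4 broadcasts.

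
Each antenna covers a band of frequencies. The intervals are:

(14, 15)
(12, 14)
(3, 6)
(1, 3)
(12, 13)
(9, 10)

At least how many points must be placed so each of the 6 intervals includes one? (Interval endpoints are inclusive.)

Sort by right endpoint; whenever an interval is uncovered, place a point at its right end.
Sorted: [1,3] [3,6] [9,10] [12,13] [12,14] [14,15]
{[1,3],[3,6]} hit by 3; {[9,10]} hit by 10; {[12,13],[12,14]} hit by 13; {[14,15]} hit by 15.
Points: 3, 10, 13, 15 (4 total).

4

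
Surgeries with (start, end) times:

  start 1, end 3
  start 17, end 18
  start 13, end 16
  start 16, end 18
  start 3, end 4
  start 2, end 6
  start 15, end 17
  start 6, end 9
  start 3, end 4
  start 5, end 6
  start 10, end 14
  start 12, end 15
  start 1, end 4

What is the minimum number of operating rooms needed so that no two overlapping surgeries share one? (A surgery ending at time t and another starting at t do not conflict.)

4

Events (time:±→running): 1:+→1 1:+→2 2:+→3 3:-→2 3:+→3 3:+→4 … peak 4.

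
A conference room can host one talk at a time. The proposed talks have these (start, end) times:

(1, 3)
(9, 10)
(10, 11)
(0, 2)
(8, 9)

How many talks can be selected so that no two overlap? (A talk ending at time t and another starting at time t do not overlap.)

By end time: (0,2), (1,3), (8,9), (9,10), (10,11).
Pick (0,2); next start ≥ 2 → (8,9); next start ≥ 9 → (9,10); next start ≥ 10 → (10,11).
Selected 4 talks.

4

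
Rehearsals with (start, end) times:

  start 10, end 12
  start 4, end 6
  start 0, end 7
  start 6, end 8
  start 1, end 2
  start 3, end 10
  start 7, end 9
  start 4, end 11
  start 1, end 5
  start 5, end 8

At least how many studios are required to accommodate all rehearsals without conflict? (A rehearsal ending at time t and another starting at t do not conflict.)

The answer is the maximum number of intervals overlapping at any instant.
starts: [0, 1, 1, 3, 4, 4, 5, 6, 7, 10]
ends:   [2, 5, 6, 7, 8, 8, 9, 10, 11, 12]
s0→1 s1→2 s1→3 e2→2 s3→3 s4→4 s4→5  — peak 5.

5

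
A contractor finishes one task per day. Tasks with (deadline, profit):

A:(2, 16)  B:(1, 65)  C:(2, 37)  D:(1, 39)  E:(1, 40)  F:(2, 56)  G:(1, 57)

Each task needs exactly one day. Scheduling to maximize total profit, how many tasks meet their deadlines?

By profit: B(d1,65), G(d1,57), F(d2,56), E(d1,40), D(d1,39), C(d2,37), A(d2,16)
B→slot 1; G skipped; F→slot 2; E skipped; D skipped; C skipped; A skipped.
2 of 7 scheduled.

2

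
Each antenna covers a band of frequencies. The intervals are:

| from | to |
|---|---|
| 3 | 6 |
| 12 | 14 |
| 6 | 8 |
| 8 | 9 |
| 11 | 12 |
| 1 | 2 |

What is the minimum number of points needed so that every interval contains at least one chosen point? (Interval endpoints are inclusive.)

4

Process intervals by earliest right end; each time one isn't hit yet, stab at its right endpoint.
Sorted: [1,2] [3,6] [6,8] [8,9] [11,12] [12,14]
{[1,2]} hit by 2; {[3,6],[6,8]} hit by 6; {[8,9]} hit by 9; {[11,12],[12,14]} hit by 12.
Points: 2, 6, 9, 12 (4 total).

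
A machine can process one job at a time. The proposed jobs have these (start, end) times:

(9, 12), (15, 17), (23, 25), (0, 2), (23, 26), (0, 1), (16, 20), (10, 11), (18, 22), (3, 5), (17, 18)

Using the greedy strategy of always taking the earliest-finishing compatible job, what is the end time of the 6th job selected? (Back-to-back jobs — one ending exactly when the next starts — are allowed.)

22

Order by finish time; keep every interval that doesn't clash with the previous kept one.
By end time: (0,1), (0,2), (3,5), (10,11), (9,12), (15,17), (17,18), (16,20), (18,22), (23,25), (23,26).
Pick (0,1); next start ≥ 1 → (3,5); next start ≥ 5 → (10,11); next start ≥ 11 → (15,17); next start ≥ 17 → (17,18); next start ≥ 18 → (18,22); next start ≥ 22 → (23,25).
Selected: (0,1) (3,5) (10,11) (15,17) (17,18) (18,22) (23,25)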